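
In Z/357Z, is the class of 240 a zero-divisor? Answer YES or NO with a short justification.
gcd(240, 357) = 3 > 1, so 240 is not a unit in Z/357Z. In Z/nZ every nonzero non-unit is a zero-divisor: explicitly, take b = 357/gcd = 119 ≠ 0 (mod 357); then 240·119 = 28560 = 80·357, i.e. 240·119 ≡ 0 (mod 357). So 240 is a zero-divisor.

Final answer: YES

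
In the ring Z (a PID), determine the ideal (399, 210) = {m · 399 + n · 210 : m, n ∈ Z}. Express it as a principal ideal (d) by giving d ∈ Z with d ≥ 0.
(399, 210) = (21); d = 21

In the PID Z, (a, b) is generated by gcd(a, b). Compute gcd(399, 210) with the extended Euclidean algorithm, tracking rows (r, s, t) with s·399 + t·210 = r:
  row A: (399, 1, 0)   [1·399 + 0·210 = 399]
  row B: (210, 0, 1)   [0·399 + 1·210 = 210]
  399 = 1·210 + 189   → row C = row A − 1·row B = (189, 1, −1)   [check: 1·399 − 1·210 = 189]
  210 = 1·189 + 21   → row D = row B − 1·row C = (21, −1, 2)   [check: −1·399 + 2·210 = 21]
  189 = 9·21 + 0   → remainder 0, stop. gcd = 21 (last nonzero row D).
So gcd(399, 210) = 21, with Bézout identity −1·399 + 2·210 = 21. Containment (⊇): the Bézout identity exhibits 21 as an element of (399, 210), giving (21) ⊆ (399, 210). Containment (⊆): since 21 | 399 and 21 | 210 (399 = 21·19, 210 = 21·10), every Z-linear combination of 399 and 210 is divisible by 21, so (399, 210) ⊆ (21). Therefore (399, 210) = (21), d = 21.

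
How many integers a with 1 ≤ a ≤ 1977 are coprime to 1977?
The number of a ∈ {1, ..., 1977} with gcd(a, 1977) = 1 is by definition Euler's totient φ(1977). φ is multiplicative, with φ(p^e) = p^e − p^(e−1). Factorise 1977 = 3 · 659. Then
  φ(1977) = (3 − 1) · (659 − 1) = 2 · 658 = 1316.
So there are 1316 such integers.

Final answer: 1316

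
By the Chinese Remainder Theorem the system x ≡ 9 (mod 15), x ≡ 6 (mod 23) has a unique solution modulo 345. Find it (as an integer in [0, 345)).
x ≡ 144 (mod 345); the representative in [0, 345) is 144

The moduli 15, 23 are pairwise coprime, so by the CRT there is a unique solution mod 15·23 = 345.
Solve by successive substitution. Start with x ≡ 9 (mod 15).
  Combine with x ≡ 6 (mod 23): write x = 9 + 15·t and require 9 + 15·t ≡ 6 (mod 23), i.e. 15·t ≡ 6 − 9 ≡ 20 (mod 23). Since 15^(−1) ≡ 20 (mod 23), t ≡ 20·20 ≡ 9 (mod 23). So x ≡ 9 + 15·9 = 144 (mod 345).
Unique solution in [0, 345): x = 144.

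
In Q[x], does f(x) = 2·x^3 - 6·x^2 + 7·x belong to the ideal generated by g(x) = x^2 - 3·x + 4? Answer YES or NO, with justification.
In Q[x] the ideal (g) consists of all multiples of g, so f ∈ (g) iff g | f, i.e. iff the remainder of f on division by g is 0. Divide f by g (g is monic, so eliminate the leading term of the running remainder at each step):
  leading term 2·x^3: subtract (2·x)·g(x) = 2·x^3 - 6·x^2 + 8·x, leaving -x
The remainder r(x) = -x ≠ 0 (and deg r < deg g), so g ∤ f, i.e. f ∉ (g).

Final answer: NO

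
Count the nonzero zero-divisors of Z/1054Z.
In Z/1054Z each nonzero element is either a unit (gcd with 1054 is 1) or a zero-divisor (gcd > 1). The number of units is φ(1054): factorise 1054 = 2 · 17 · 31, so φ(1054) = (2 − 1) · (17 − 1) · (31 − 1) = 1 · 16 · 30 = 480. The nonzero elements number 1054 − 1 = 1053. Hence the nonzero zero-divisors number 1053 − 480 = 573.

Final answer: Z/1054Z has 573 nonzero zero-divisors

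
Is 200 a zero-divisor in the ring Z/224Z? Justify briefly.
YES

gcd(200, 224) = 8 > 1, so 200 is not a unit in Z/224Z. In Z/nZ every nonzero non-unit is a zero-divisor: explicitly, take b = 224/gcd = 28 ≠ 0 (mod 224); then 200·28 = 5600 = 25·224, i.e. 200·28 ≡ 0 (mod 224). So 200 is a zero-divisor.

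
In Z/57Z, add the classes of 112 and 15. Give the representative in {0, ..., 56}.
13

Reduce the summands first: 112 ≡ 55 (mod 57), so 112 + 15 ≡ 55 + 15 (mod 57). 55 + 15 = 70; 70 = 1·57 + 13, so (112 + 15) mod 57 = 13.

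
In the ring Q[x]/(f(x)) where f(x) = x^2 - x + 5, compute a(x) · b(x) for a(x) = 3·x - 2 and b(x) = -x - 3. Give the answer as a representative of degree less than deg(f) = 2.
First multiply in Q[x] without reducing: a · b = -3·x^2 - 7·x + 6. Now divide by f(x) = x^2 - x + 5, eliminating the leading term at each step:
  leading term -3·x^2: subtract (-3)·f(x) = -3·x^2 + 3·x - 15, leaving 21 - 10·x
The degree is now < 2, so this is the remainder. Hence a · b ≡ 21 - 10·x in Q[x]/(f).

Final answer: a · b ≡ 21 - 10·x (mod f(x))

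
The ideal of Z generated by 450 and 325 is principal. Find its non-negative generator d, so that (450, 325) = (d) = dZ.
In the PID Z, (a, b) is generated by gcd(a, b). Compute gcd(450, 325) with the extended Euclidean algorithm, tracking rows (r, s, t) with s·450 + t·325 = r:
  row A: (450, 1, 0)   [1·450 + 0·325 = 450]
  row B: (325, 0, 1)   [0·450 + 1·325 = 325]
  450 = 1·325 + 125   → row C = row A − 1·row B = (125, 1, −1)   [check: 1·450 − 1·325 = 125]
  325 = 2·125 + 75   → row D = row B − 2·row C = (75, −2, 3)   [check: −2·450 + 3·325 = 75]
  125 = 1·75 + 50   → row E = row C − 1·row D = (50, 3, −4)   [check: 3·450 − 4·325 = 50]
  75 = 1·50 + 25   → row F = row D − 1·row E = (25, −5, 7)   [check: −5·450 + 7·325 = 25]
  50 = 2·25 + 0   → remainder 0, stop. gcd = 25 (last nonzero row F).
So gcd(450, 325) = 25, with Bézout identity −5·450 + 7·325 = 25. Containment (⊇): the Bézout identity exhibits 25 as an element of (450, 325), giving (25) ⊆ (450, 325). Containment (⊆): since 25 | 450 and 25 | 325 (450 = 25·18, 325 = 25·13), every Z-linear combination of 450 and 325 is divisible by 25, so (450, 325) ⊆ (25). Therefore (450, 325) = (25), d = 25.

Final answer: (450, 325) = (25); d = 25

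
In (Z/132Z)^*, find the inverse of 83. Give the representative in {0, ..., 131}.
83^(−1) ≡ 35 (mod 132)

Apply the extended Euclidean algorithm to (132, 83), tracking rows (r, s, t) with s·132 + t·83 = r. Each division r_prev = q·r_cur + r_new produces the new row as (previous row) − q·(current row):
  row A: (132, 1, 0)   [1·132 + 0·83 = 132]
  row B: (83, 0, 1)   [0·132 + 1·83 = 83]
  132 = 1·83 + 49   → row C = row A − 1·row B = (49, 1, −1)   [check: 1·132 − 1·83 = 49]
  83 = 1·49 + 34   → row D = row B − 1·row C = (34, −1, 2)   [check: −1·132 + 2·83 = 34]
  49 = 1·34 + 15   → row E = row C − 1·row D = (15, 2, −3)   [check: 2·132 − 3·83 = 15]
  34 = 2·15 + 4   → row F = row D − 2·row E = (4, −5, 8)   [check: −5·132 + 8·83 = 4]
  15 = 3·4 + 3   → row G = row E − 3·row F = (3, 17, −27)   [check: 17·132 − 27·83 = 3]
  4 = 1·3 + 1   → row H = row F − 1·row G = (1, −22, 35)   [check: −22·132 + 35·83 = 1]
  3 = 3·1 + 0   → remainder 0, stop. gcd = 1 (last nonzero row H).
The gcd is 1, so 83 is invertible mod 132. The last nonzero row gives −22·132 + 35·83 = 1, so t = 35. So 83^(−1) ≡ 35 (mod 132). Verify: 83 · 35 = 2905 ≡ 1 (mod 132). ✓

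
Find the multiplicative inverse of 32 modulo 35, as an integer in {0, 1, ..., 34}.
Apply the extended Euclidean algorithm to (35, 32), tracking rows (r, s, t) with s·35 + t·32 = r. Each division r_prev = q·r_cur + r_new produces the new row as (previous row) − q·(current row):
  row A: (35, 1, 0)   [1·35 + 0·32 = 35]
  row B: (32, 0, 1)   [0·35 + 1·32 = 32]
  35 = 1·32 + 3   → row C = row A − 1·row B = (3, 1, −1)   [check: 1·35 − 1·32 = 3]
  32 = 10·3 + 2   → row D = row B − 10·row C = (2, −10, 11)   [check: −10·35 + 11·32 = 2]
  3 = 1·2 + 1   → row E = row C − 1·row D = (1, 11, −12)   [check: 11·35 − 12·32 = 1]
  2 = 2·1 + 0   → remainder 0, stop. gcd = 1 (last nonzero row E).
The gcd is 1, so 32 is invertible mod 35. The last nonzero row gives 11·35 − 12·32 = 1, so t = −12. So 32^(−1) ≡ −12 ≡ 23 (mod 35). Verify: 32 · 23 = 736 ≡ 1 (mod 35). ✓

Final answer: 32^(−1) ≡ 23 (mod 35)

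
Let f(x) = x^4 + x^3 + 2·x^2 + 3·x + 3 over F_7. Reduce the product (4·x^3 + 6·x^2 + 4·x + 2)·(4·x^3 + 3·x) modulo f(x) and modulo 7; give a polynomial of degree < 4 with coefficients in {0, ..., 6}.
a · b ≡ 2·x^3 + 6·x^2 + 4·x + 1 (mod f(x))

Multiply as integer polynomials: a · b = 16·x^6 + 24·x^5 + 28·x^4 + 26·x^3 + 12·x^2 + 6·x. Reducing coefficients mod 7: a · b ≡ 2·x^6 + 3·x^5 + 5·x^3 + 5·x^2 + 6·x. Now divide by f(x) = x^4 + x^3 + 2·x^2 + 3·x + 3 in F_7[x], eliminating the leading term at each step:
  leading term 2·x^6: subtract (2·x^2)·f(x) = 2·x^6 + 2·x^5 + 4·x^4 + 6·x^3 + 6·x^2, leaving x^5 + 3·x^4 + 6·x^3 + 6·x^2 + 6·x (coefficients mod 7)
  leading term x^5: subtract (x)·f(x) = x^5 + x^4 + 2·x^3 + 3·x^2 + 3·x, leaving 2·x^4 + 4·x^3 + 3·x^2 + 3·x (coefficients mod 7)
  leading term 2·x^4: subtract (2)·f(x) = 2·x^4 + 2·x^3 + 4·x^2 + 6·x + 6, leaving 2·x^3 + 6·x^2 + 4·x + 1 (coefficients mod 7)
The degree is now < 4, so this is the remainder. Hence a · b ≡ 2·x^3 + 6·x^2 + 4·x + 1 in F_7[x]/(f).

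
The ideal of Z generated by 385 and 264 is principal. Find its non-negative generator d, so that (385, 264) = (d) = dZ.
(385, 264) = (11); d = 11

In the PID Z, (a, b) is generated by gcd(a, b). Compute gcd(385, 264) with the extended Euclidean algorithm, tracking rows (r, s, t) with s·385 + t·264 = r:
  row A: (385, 1, 0)   [1·385 + 0·264 = 385]
  row B: (264, 0, 1)   [0·385 + 1·264 = 264]
  385 = 1·264 + 121   → row C = row A − 1·row B = (121, 1, −1)   [check: 1·385 − 1·264 = 121]
  264 = 2·121 + 22   → row D = row B − 2·row C = (22, −2, 3)   [check: −2·385 + 3·264 = 22]
  121 = 5·22 + 11   → row E = row C − 5·row D = (11, 11, −16)   [check: 11·385 − 16·264 = 11]
  22 = 2·11 + 0   → remainder 0, stop. gcd = 11 (last nonzero row E).
So gcd(385, 264) = 11, with Bézout identity 11·385 − 16·264 = 11. Containment (⊇): the Bézout identity exhibits 11 as an element of (385, 264), giving (11) ⊆ (385, 264). Containment (⊆): since 11 | 385 and 11 | 264 (385 = 11·35, 264 = 11·24), every Z-linear combination of 385 and 264 is divisible by 11, so (385, 264) ⊆ (11). Therefore (385, 264) = (11), d = 11.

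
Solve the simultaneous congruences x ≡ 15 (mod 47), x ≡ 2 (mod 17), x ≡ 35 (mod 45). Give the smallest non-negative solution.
The moduli 47, 17, 45 are pairwise coprime, so by the CRT there is a unique solution mod 47·17·45 = 35955.
Solve by successive substitution. Start with x ≡ 15 (mod 47).
  Combine with x ≡ 2 (mod 17): write x = 15 + 47·t and require 15 + 47·t ≡ 2 (mod 17), i.e. 47·t ≡ 2 − 15 ≡ 4 (mod 17). Since 47^(−1) ≡ 4 (mod 17) (47 ≡ 13 (mod 17)), t ≡ 4·4 ≡ 16 (mod 17). So x ≡ 15 + 47·16 = 767 (mod 799).
  Combine with x ≡ 35 (mod 45): write x = 767 + 799·t and require 767 + 799·t ≡ 35 (mod 45), i.e. 799·t ≡ 35 − 767 ≡ 33 (mod 45). Since 799^(−1) ≡ 4 (mod 45) (799 ≡ 34 (mod 45)), t ≡ 4·33 ≡ 42 (mod 45). So x ≡ 767 + 799·42 = 34325 (mod 35955).
Unique solution in [0, 35955): x = 34325.

Final answer: x ≡ 34325 (mod 35955); the representative in [0, 35955) is 34325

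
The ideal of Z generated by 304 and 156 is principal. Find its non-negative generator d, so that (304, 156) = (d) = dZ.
(304, 156) = (4); d = 4

In the PID Z, (a, b) is generated by gcd(a, b). Compute gcd(304, 156) with the extended Euclidean algorithm, tracking rows (r, s, t) with s·304 + t·156 = r:
  row A: (304, 1, 0)   [1·304 + 0·156 = 304]
  row B: (156, 0, 1)   [0·304 + 1·156 = 156]
  304 = 1·156 + 148   → row C = row A − 1·row B = (148, 1, −1)   [check: 1·304 − 1·156 = 148]
  156 = 1·148 + 8   → row D = row B − 1·row C = (8, −1, 2)   [check: −1·304 + 2·156 = 8]
  148 = 18·8 + 4   → row E = row C − 18·row D = (4, 19, −37)   [check: 19·304 − 37·156 = 4]
  8 = 2·4 + 0   → remainder 0, stop. gcd = 4 (last nonzero row E).
So gcd(304, 156) = 4, with Bézout identity 19·304 − 37·156 = 4. Containment (⊇): the Bézout identity exhibits 4 as an element of (304, 156), giving (4) ⊆ (304, 156). Containment (⊆): since 4 | 304 and 4 | 156 (304 = 4·76, 156 = 4·39), every Z-linear combination of 304 and 156 is divisible by 4, so (304, 156) ⊆ (4). Therefore (304, 156) = (4), d = 4.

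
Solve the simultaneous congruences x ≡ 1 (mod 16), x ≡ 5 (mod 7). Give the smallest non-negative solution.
The moduli 16, 7 are pairwise coprime, so by the CRT there is a unique solution mod 16·7 = 112.
Solve by successive substitution. Start with x ≡ 1 (mod 16).
  Combine with x ≡ 5 (mod 7): write x = 1 + 16·t and require 1 + 16·t ≡ 5 (mod 7), i.e. 16·t ≡ 5 − 1 ≡ 4 (mod 7). Since 16^(−1) ≡ 4 (mod 7) (16 ≡ 2 (mod 7)), t ≡ 4·4 ≡ 2 (mod 7). So x ≡ 1 + 16·2 = 33 (mod 112).
Unique solution in [0, 112): x = 33.

Final answer: x ≡ 33 (mod 112); the representative in [0, 112) is 33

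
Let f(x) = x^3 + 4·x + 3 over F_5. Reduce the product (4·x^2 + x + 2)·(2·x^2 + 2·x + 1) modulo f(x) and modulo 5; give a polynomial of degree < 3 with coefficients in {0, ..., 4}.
Multiply as integer polynomials: a · b = 8·x^4 + 10·x^3 + 10·x^2 + 5·x + 2. Reducing coefficients mod 5: a · b ≡ 3·x^4 + 2. Now divide by f(x) = x^3 + 4·x + 3 in F_5[x], eliminating the leading term at each step:
  leading term 3·x^4: subtract (3·x)·f(x) = 3·x^4 + 2·x^2 + 4·x, leaving 3·x^2 + x + 2 (coefficients mod 5)
The degree is now < 3, so this is the remainder. Hence a · b ≡ 3·x^2 + x + 2 in F_5[x]/(f).

Final answer: a · b ≡ 3·x^2 + x + 2 (mod f(x))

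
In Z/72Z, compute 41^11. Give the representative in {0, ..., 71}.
65

Use repeated squaring. Binary(11) = 1011. Walk through the bits of the exponent 11 left-to-right: at each bit after the leading one, square the running value, then multiply by 41 if the bit is 1 (always reducing mod 72):
  bit 1 = 1 (leading): start with 41.
  bit 2 = 0: square 41^2 = 1681 ≡ 25 (mod 72).
  bit 3 = 1: square 25^2 = 625 ≡ 49; bit is 1, so multiply 49·41 = 2009 ≡ 65 (mod 72).
  bit 4 = 1: square 65^2 = 4225 ≡ 49; bit is 1, so multiply 49·41 = 2009 ≡ 65 (mod 72).
Final value: 41^11 ≡ 65 (mod 72).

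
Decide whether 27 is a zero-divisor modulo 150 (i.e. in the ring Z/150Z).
YES

gcd(27, 150) = 3 > 1, so 27 is not a unit in Z/150Z. In Z/nZ every nonzero non-unit is a zero-divisor: explicitly, take b = 150/gcd = 50 ≠ 0 (mod 150); then 27·50 = 1350 = 9·150, i.e. 27·50 ≡ 0 (mod 150). So 27 is a zero-divisor.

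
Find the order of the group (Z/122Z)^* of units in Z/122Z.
|(Z/122Z)^*| = 60

(Z/122Z)^* consists of the classes a with gcd(a, 122) = 1, so its order is φ(122). φ is multiplicative, with φ(p^e) = p^e − p^(e−1). Factorise 122 = 2 · 61. Then
  φ(122) = (2 − 1) · (61 − 1) = 1 · 60 = 60.
Thus |(Z/122Z)^*| = 60.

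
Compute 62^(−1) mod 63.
Apply the extended Euclidean algorithm to (63, 62), tracking rows (r, s, t) with s·63 + t·62 = r. Each division r_prev = q·r_cur + r_new produces the new row as (previous row) − q·(current row):
  row A: (63, 1, 0)   [1·63 + 0·62 = 63]
  row B: (62, 0, 1)   [0·63 + 1·62 = 62]
  63 = 1·62 + 1   → row C = row A − 1·row B = (1, 1, −1)   [check: 1·63 − 1·62 = 1]
  62 = 62·1 + 0   → remainder 0, stop. gcd = 1 (last nonzero row C).
The gcd is 1, so 62 is invertible mod 63. The last nonzero row gives 1·63 − 1·62 = 1, so t = −1. So 62^(−1) ≡ −1 ≡ 62 (mod 63). Verify: 62 · 62 = 3844 ≡ 1 (mod 63). ✓

Final answer: 62^(−1) ≡ 62 (mod 63)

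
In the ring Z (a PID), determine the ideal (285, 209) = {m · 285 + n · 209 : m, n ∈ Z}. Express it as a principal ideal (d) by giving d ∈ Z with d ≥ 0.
In the PID Z, (a, b) is generated by gcd(a, b). Compute gcd(285, 209) with the extended Euclidean algorithm, tracking rows (r, s, t) with s·285 + t·209 = r:
  row A: (285, 1, 0)   [1·285 + 0·209 = 285]
  row B: (209, 0, 1)   [0·285 + 1·209 = 209]
  285 = 1·209 + 76   → row C = row A − 1·row B = (76, 1, −1)   [check: 1·285 − 1·209 = 76]
  209 = 2·76 + 57   → row D = row B − 2·row C = (57, −2, 3)   [check: −2·285 + 3·209 = 57]
  76 = 1·57 + 19   → row E = row C − 1·row D = (19, 3, −4)   [check: 3·285 − 4·209 = 19]
  57 = 3·19 + 0   → remainder 0, stop. gcd = 19 (last nonzero row E).
So gcd(285, 209) = 19, with Bézout identity 3·285 − 4·209 = 19. Containment (⊇): the Bézout identity exhibits 19 as an element of (285, 209), giving (19) ⊆ (285, 209). Containment (⊆): since 19 | 285 and 19 | 209 (285 = 19·15, 209 = 19·11), every Z-linear combination of 285 and 209 is divisible by 19, so (285, 209) ⊆ (19). Therefore (285, 209) = (19), d = 19.

Final answer: (285, 209) = (19); d = 19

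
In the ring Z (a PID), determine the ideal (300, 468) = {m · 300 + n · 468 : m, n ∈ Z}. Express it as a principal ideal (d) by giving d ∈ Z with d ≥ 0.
(300, 468) = (12); d = 12

In the PID Z, (a, b) is generated by gcd(a, b). Compute gcd(468, 300) with the extended Euclidean algorithm, tracking rows (r, s, t) with s·468 + t·300 = r:
  row A: (468, 1, 0)   [1·468 + 0·300 = 468]
  row B: (300, 0, 1)   [0·468 + 1·300 = 300]
  468 = 1·300 + 168   → row C = row A − 1·row B = (168, 1, −1)   [check: 1·468 − 1·300 = 168]
  300 = 1·168 + 132   → row D = row B − 1·row C = (132, −1, 2)   [check: −1·468 + 2·300 = 132]
  168 = 1·132 + 36   → row E = row C − 1·row D = (36, 2, −3)   [check: 2·468 − 3·300 = 36]
  132 = 3·36 + 24   → row F = row D − 3·row E = (24, −7, 11)   [check: −7·468 + 11·300 = 24]
  36 = 1·24 + 12   → row G = row E − 1·row F = (12, 9, −14)   [check: 9·468 − 14·300 = 12]
  24 = 2·12 + 0   → remainder 0, stop. gcd = 12 (last nonzero row G).
So gcd(300, 468) = 12, with Bézout identity 9·468 − 14·300 = 12. Containment (⊇): the Bézout identity exhibits 12 as an element of (300, 468), giving (12) ⊆ (300, 468). Containment (⊆): since 12 | 300 and 12 | 468 (300 = 12·25, 468 = 12·39), every Z-linear combination of 300 and 468 is divisible by 12, so (300, 468) ⊆ (12). Therefore (300, 468) = (12), d = 12.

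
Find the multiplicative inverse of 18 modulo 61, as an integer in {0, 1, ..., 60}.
18^(−1) ≡ 17 (mod 61)

Apply the extended Euclidean algorithm to (61, 18), tracking rows (r, s, t) with s·61 + t·18 = r. Each division r_prev = q·r_cur + r_new produces the new row as (previous row) − q·(current row):
  row A: (61, 1, 0)   [1·61 + 0·18 = 61]
  row B: (18, 0, 1)   [0·61 + 1·18 = 18]
  61 = 3·18 + 7   → row C = row A − 3·row B = (7, 1, −3)   [check: 1·61 − 3·18 = 7]
  18 = 2·7 + 4   → row D = row B − 2·row C = (4, −2, 7)   [check: −2·61 + 7·18 = 4]
  7 = 1·4 + 3   → row E = row C − 1·row D = (3, 3, −10)   [check: 3·61 − 10·18 = 3]
  4 = 1·3 + 1   → row F = row D − 1·row E = (1, −5, 17)   [check: −5·61 + 17·18 = 1]
  3 = 3·1 + 0   → remainder 0, stop. gcd = 1 (last nonzero row F).
The gcd is 1, so 18 is invertible mod 61. The last nonzero row gives −5·61 + 17·18 = 1, so t = 17. So 18^(−1) ≡ 17 (mod 61). Verify: 18 · 17 = 306 ≡ 1 (mod 61). ✓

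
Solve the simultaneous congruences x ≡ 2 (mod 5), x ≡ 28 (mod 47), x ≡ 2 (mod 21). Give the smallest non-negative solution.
x ≡ 2942 (mod 4935); the representative in [0, 4935) is 2942

The moduli 5, 47, 21 are pairwise coprime, so by the CRT there is a unique solution mod 5·47·21 = 4935.
Solve by successive substitution. Start with x ≡ 2 (mod 5).
  Combine with x ≡ 28 (mod 47): write x = 2 + 5·t and require 2 + 5·t ≡ 28 (mod 47), i.e. 5·t ≡ 28 − 2 ≡ 26 (mod 47). Since 5^(−1) ≡ 19 (mod 47), t ≡ 19·26 ≡ 24 (mod 47). So x ≡ 2 + 5·24 = 122 (mod 235).
  Combine with x ≡ 2 (mod 21): write x = 122 + 235·t and require 122 + 235·t ≡ 2 (mod 21), i.e. 235·t ≡ 2 − 122 ≡ 6 (mod 21). Since 235^(−1) ≡ 16 (mod 21) (235 ≡ 4 (mod 21)), t ≡ 16·6 ≡ 12 (mod 21). So x ≡ 122 + 235·12 = 2942 (mod 4935).
Unique solution in [0, 4935): x = 2942.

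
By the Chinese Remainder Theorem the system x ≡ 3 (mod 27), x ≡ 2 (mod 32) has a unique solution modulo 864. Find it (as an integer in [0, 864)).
The moduli 27, 32 are pairwise coprime, so by the CRT there is a unique solution mod 27·32 = 864.
Solve by successive substitution. Start with x ≡ 3 (mod 27).
  Combine with x ≡ 2 (mod 32): write x = 3 + 27·t and require 3 + 27·t ≡ 2 (mod 32), i.e. 27·t ≡ 2 − 3 ≡ 31 (mod 32). Since 27^(−1) ≡ 19 (mod 32), t ≡ 19·31 ≡ 13 (mod 32). So x ≡ 3 + 27·13 = 354 (mod 864).
Unique solution in [0, 864): x = 354.

Final answer: x ≡ 354 (mod 864); the representative in [0, 864) is 354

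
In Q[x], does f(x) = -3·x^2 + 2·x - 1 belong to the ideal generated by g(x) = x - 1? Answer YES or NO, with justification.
NO

In Q[x] the ideal (g) consists of all multiples of g, so f ∈ (g) iff g | f, i.e. iff the remainder of f on division by g is 0. Divide f by g (g is monic, so eliminate the leading term of the running remainder at each step):
  leading term -3·x^2: subtract (-3·x)·g(x) = -3·x^2 + 3·x, leaving -x - 1
  leading term -x: subtract (-1)·g(x) = 1 - x, leaving -2
The remainder r(x) = -2 ≠ 0 (and deg r < deg g), so g ∤ f, i.e. f ∉ (g).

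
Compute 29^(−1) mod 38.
Apply the extended Euclidean algorithm to (38, 29), tracking rows (r, s, t) with s·38 + t·29 = r. Each division r_prev = q·r_cur + r_new produces the new row as (previous row) − q·(current row):
  row A: (38, 1, 0)   [1·38 + 0·29 = 38]
  row B: (29, 0, 1)   [0·38 + 1·29 = 29]
  38 = 1·29 + 9   → row C = row A − 1·row B = (9, 1, −1)   [check: 1·38 − 1·29 = 9]
  29 = 3·9 + 2   → row D = row B − 3·row C = (2, −3, 4)   [check: −3·38 + 4·29 = 2]
  9 = 4·2 + 1   → row E = row C − 4·row D = (1, 13, −17)   [check: 13·38 − 17·29 = 1]
  2 = 2·1 + 0   → remainder 0, stop. gcd = 1 (last nonzero row E).
The gcd is 1, so 29 is invertible mod 38. The last nonzero row gives 13·38 − 17·29 = 1, so t = −17. So 29^(−1) ≡ −17 ≡ 21 (mod 38). Verify: 29 · 21 = 609 ≡ 1 (mod 38). ✓

Final answer: 29^(−1) ≡ 21 (mod 38)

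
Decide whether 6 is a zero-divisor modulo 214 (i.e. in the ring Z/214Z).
YES

gcd(6, 214) = 2 > 1, so 6 is not a unit in Z/214Z. In Z/nZ every nonzero non-unit is a zero-divisor: explicitly, take b = 214/gcd = 107 ≠ 0 (mod 214); then 6·107 = 642 = 3·214, i.e. 6·107 ≡ 0 (mod 214). So 6 is a zero-divisor.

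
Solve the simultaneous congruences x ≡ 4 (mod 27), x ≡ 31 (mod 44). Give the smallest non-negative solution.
The moduli 27, 44 are pairwise coprime, so by the CRT there is a unique solution mod 27·44 = 1188.
Solve by successive substitution. Start with x ≡ 4 (mod 27).
  Combine with x ≡ 31 (mod 44): write x = 4 + 27·t and require 4 + 27·t ≡ 31 (mod 44), i.e. 27·t ≡ 31 − 4 ≡ 27 (mod 44). Since 27^(−1) ≡ 31 (mod 44), t ≡ 31·27 ≡ 1 (mod 44). So x ≡ 4 + 27·1 = 31 (mod 1188).
Unique solution in [0, 1188): x = 31.

Final answer: x ≡ 31 (mod 1188); the representative in [0, 1188) is 31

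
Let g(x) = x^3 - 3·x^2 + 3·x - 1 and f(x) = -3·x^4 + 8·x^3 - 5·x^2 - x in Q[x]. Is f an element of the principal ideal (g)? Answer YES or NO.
NO

In Q[x] the ideal (g) consists of all multiples of g, so f ∈ (g) iff g | f, i.e. iff the remainder of f on division by g is 0. Divide f by g (g is monic, so eliminate the leading term of the running remainder at each step):
  leading term -3·x^4: subtract (-3·x)·g(x) = -3·x^4 + 9·x^3 - 9·x^2 + 3·x, leaving -x^3 + 4·x^2 - 4·x
  leading term -x^3: subtract (-1)·g(x) = -x^3 + 3·x^2 - 3·x + 1, leaving x^2 - x - 1
The remainder r(x) = x^2 - x - 1 ≠ 0 (and deg r < deg g), so g ∤ f, i.e. f ∉ (g).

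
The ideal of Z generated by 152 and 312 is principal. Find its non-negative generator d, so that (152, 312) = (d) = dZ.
(152, 312) = (8); d = 8

In the PID Z, (a, b) is generated by gcd(a, b). Compute gcd(312, 152) with the extended Euclidean algorithm, tracking rows (r, s, t) with s·312 + t·152 = r:
  row A: (312, 1, 0)   [1·312 + 0·152 = 312]
  row B: (152, 0, 1)   [0·312 + 1·152 = 152]
  312 = 2·152 + 8   → row C = row A − 2·row B = (8, 1, −2)   [check: 1·312 − 2·152 = 8]
  152 = 19·8 + 0   → remainder 0, stop. gcd = 8 (last nonzero row C).
So gcd(152, 312) = 8, with Bézout identity 1·312 − 2·152 = 8. Containment (⊇): the Bézout identity exhibits 8 as an element of (152, 312), giving (8) ⊆ (152, 312). Containment (⊆): since 8 | 152 and 8 | 312 (152 = 8·19, 312 = 8·39), every Z-linear combination of 152 and 312 is divisible by 8, so (152, 312) ⊆ (8). Therefore (152, 312) = (8), d = 8.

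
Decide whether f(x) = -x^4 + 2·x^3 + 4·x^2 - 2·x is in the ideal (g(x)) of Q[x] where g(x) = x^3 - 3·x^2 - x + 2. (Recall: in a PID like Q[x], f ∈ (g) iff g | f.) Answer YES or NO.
In Q[x] the ideal (g) consists of all multiples of g, so f ∈ (g) iff g | f, i.e. iff the remainder of f on division by g is 0. Divide f by g (g is monic, so eliminate the leading term of the running remainder at each step):
  leading term -x^4: subtract (-x)·g(x) = -x^4 + 3·x^3 + x^2 - 2·x, leaving -x^3 + 3·x^2
  leading term -x^3: subtract (-1)·g(x) = -x^3 + 3·x^2 + x - 2, leaving 2 - x
The remainder r(x) = 2 - x ≠ 0 (and deg r < deg g), so g ∤ f, i.e. f ∉ (g).

Final answer: NO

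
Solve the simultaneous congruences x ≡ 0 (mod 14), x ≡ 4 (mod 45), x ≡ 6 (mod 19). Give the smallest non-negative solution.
The moduli 14, 45, 19 are pairwise coprime, so by the CRT there is a unique solution mod 14·45·19 = 11970.
Solve by successive substitution. Start with x ≡ 0 (mod 14).
  Combine with x ≡ 4 (mod 45): write x = 14·t and require 14·t ≡ 4 (mod 45). Since 14^(−1) ≡ 29 (mod 45), t ≡ 29·4 ≡ 26 (mod 45). So x ≡ 14·26 = 364 (mod 630).
  Combine with x ≡ 6 (mod 19): write x = 364 + 630·t and require 364 + 630·t ≡ 6 (mod 19), i.e. 630·t ≡ 6 − 364 ≡ 3 (mod 19). Since 630^(−1) ≡ 13 (mod 19) (630 ≡ 3 (mod 19)), t ≡ 13·3 ≡ 1 (mod 19). So x ≡ 364 + 630·1 = 994 (mod 11970).
Unique solution in [0, 11970): x = 994.

Final answer: x ≡ 994 (mod 11970); the representative in [0, 11970) is 994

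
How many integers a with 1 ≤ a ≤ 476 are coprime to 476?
192

The number of a ∈ {1, ..., 476} with gcd(a, 476) = 1 is by definition Euler's totient φ(476). φ is multiplicative, with φ(p^e) = p^e − p^(e−1). Factorise 476 = 2^2 · 7 · 17. Then
  φ(476) = (2^2 − 2^1) · (7 − 1) · (17 − 1) = 2 · 6 · 16 = 192.
So there are 192 such integers.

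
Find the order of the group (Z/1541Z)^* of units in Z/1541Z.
(Z/1541Z)^* consists of the classes a with gcd(a, 1541) = 1, so its order is φ(1541). φ is multiplicative, with φ(p^e) = p^e − p^(e−1). Factorise 1541 = 23 · 67. Then
  φ(1541) = (23 − 1) · (67 − 1) = 22 · 66 = 1452.
Thus |(Z/1541Z)^*| = 1452.

Final answer: |(Z/1541Z)^*| = 1452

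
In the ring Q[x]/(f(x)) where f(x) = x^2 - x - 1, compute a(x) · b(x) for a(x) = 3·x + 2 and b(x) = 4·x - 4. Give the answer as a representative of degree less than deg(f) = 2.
a · b ≡ 8·x + 4 (mod f(x))

First multiply in Q[x] without reducing: a · b = 12·x^2 - 4·x - 8. Now divide by f(x) = x^2 - x - 1, eliminating the leading term at each step:
  leading term 12·x^2: subtract (12)·f(x) = 12·x^2 - 12·x - 12, leaving 8·x + 4
The degree is now < 2, so this is the remainder. Hence a · b ≡ 8·x + 4 in Q[x]/(f).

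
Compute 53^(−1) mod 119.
53^(−1) ≡ 9 (mod 119)

Apply the extended Euclidean algorithm to (119, 53), tracking rows (r, s, t) with s·119 + t·53 = r. Each division r_prev = q·r_cur + r_new produces the new row as (previous row) − q·(current row):
  row A: (119, 1, 0)   [1·119 + 0·53 = 119]
  row B: (53, 0, 1)   [0·119 + 1·53 = 53]
  119 = 2·53 + 13   → row C = row A − 2·row B = (13, 1, −2)   [check: 1·119 − 2·53 = 13]
  53 = 4·13 + 1   → row D = row B − 4·row C = (1, −4, 9)   [check: −4·119 + 9·53 = 1]
  13 = 13·1 + 0   → remainder 0, stop. gcd = 1 (last nonzero row D).
The gcd is 1, so 53 is invertible mod 119. The last nonzero row gives −4·119 + 9·53 = 1, so t = 9. So 53^(−1) ≡ 9 (mod 119). Verify: 53 · 9 = 477 ≡ 1 (mod 119). ✓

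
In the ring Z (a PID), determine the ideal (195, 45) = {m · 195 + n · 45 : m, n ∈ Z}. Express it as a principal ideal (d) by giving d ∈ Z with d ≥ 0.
In the PID Z, (a, b) is generated by gcd(a, b). Compute gcd(195, 45) with the extended Euclidean algorithm, tracking rows (r, s, t) with s·195 + t·45 = r:
  row A: (195, 1, 0)   [1·195 + 0·45 = 195]
  row B: (45, 0, 1)   [0·195 + 1·45 = 45]
  195 = 4·45 + 15   → row C = row A − 4·row B = (15, 1, −4)   [check: 1·195 − 4·45 = 15]
  45 = 3·15 + 0   → remainder 0, stop. gcd = 15 (last nonzero row C).
So gcd(195, 45) = 15, with Bézout identity 1·195 − 4·45 = 15. Containment (⊇): the Bézout identity exhibits 15 as an element of (195, 45), giving (15) ⊆ (195, 45). Containment (⊆): since 15 | 195 and 15 | 45 (195 = 15·13, 45 = 15·3), every Z-linear combination of 195 and 45 is divisible by 15, so (195, 45) ⊆ (15). Therefore (195, 45) = (15), d = 15.

Final answer: (195, 45) = (15); d = 15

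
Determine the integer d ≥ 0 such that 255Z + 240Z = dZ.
In the PID Z, (a, b) is generated by gcd(a, b). Compute gcd(255, 240) with the extended Euclidean algorithm, tracking rows (r, s, t) with s·255 + t·240 = r:
  row A: (255, 1, 0)   [1·255 + 0·240 = 255]
  row B: (240, 0, 1)   [0·255 + 1·240 = 240]
  255 = 1·240 + 15   → row C = row A − 1·row B = (15, 1, −1)   [check: 1·255 − 1·240 = 15]
  240 = 16·15 + 0   → remainder 0, stop. gcd = 15 (last nonzero row C).
So gcd(255, 240) = 15, with Bézout identity 1·255 − 1·240 = 15. Containment (⊇): the Bézout identity exhibits 15 as an element of (255, 240), giving (15) ⊆ (255, 240). Containment (⊆): since 15 | 255 and 15 | 240 (255 = 15·17, 240 = 15·16), every Z-linear combination of 255 and 240 is divisible by 15, so (255, 240) ⊆ (15). Therefore (255, 240) = (15), d = 15.

Final answer: (255, 240) = (15); d = 15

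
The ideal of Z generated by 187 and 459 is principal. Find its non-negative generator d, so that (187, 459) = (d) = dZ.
(187, 459) = (17); d = 17

In the PID Z, (a, b) is generated by gcd(a, b). Compute gcd(459, 187) with the extended Euclidean algorithm, tracking rows (r, s, t) with s·459 + t·187 = r:
  row A: (459, 1, 0)   [1·459 + 0·187 = 459]
  row B: (187, 0, 1)   [0·459 + 1·187 = 187]
  459 = 2·187 + 85   → row C = row A − 2·row B = (85, 1, −2)   [check: 1·459 − 2·187 = 85]
  187 = 2·85 + 17   → row D = row B − 2·row C = (17, −2, 5)   [check: −2·459 + 5·187 = 17]
  85 = 5·17 + 0   → remainder 0, stop. gcd = 17 (last nonzero row D).
So gcd(187, 459) = 17, with Bézout identity −2·459 + 5·187 = 17. Containment (⊇): the Bézout identity exhibits 17 as an element of (187, 459), giving (17) ⊆ (187, 459). Containment (⊆): since 17 | 187 and 17 | 459 (187 = 17·11, 459 = 17·27), every Z-linear combination of 187 and 459 is divisible by 17, so (187, 459) ⊆ (17). Therefore (187, 459) = (17), d = 17.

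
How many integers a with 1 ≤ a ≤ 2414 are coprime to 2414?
The number of a ∈ {1, ..., 2414} with gcd(a, 2414) = 1 is by definition Euler's totient φ(2414). φ is multiplicative, with φ(p^e) = p^e − p^(e−1). Factorise 2414 = 2 · 17 · 71. Then
  φ(2414) = (2 − 1) · (17 − 1) · (71 − 1) = 1 · 16 · 70 = 1120.
So there are 1120 such integers.

Final answer: 1120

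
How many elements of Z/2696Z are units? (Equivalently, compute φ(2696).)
Z/2696Z has φ(2696) = 1344 units

An element a ∈ Z/2696Z is a unit iff gcd(a, 2696) = 1, so the number of units is φ(2696). φ is multiplicative, with φ(p^e) = p^e − p^(e−1). Factorise 2696 = 2^3 · 337. Then
  φ(2696) = (2^3 − 2^2) · (337 − 1) = 4 · 336 = 1344.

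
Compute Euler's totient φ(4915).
φ(4915) = 3928

φ is multiplicative, with φ(p^e) = p^e − p^(e−1). Factorise 4915 = 5 · 983. Then
  φ(4915) = (5 − 1) · (983 − 1) = 4 · 982 = 3928.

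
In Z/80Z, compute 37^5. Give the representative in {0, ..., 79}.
Use repeated squaring. Binary(5) = 101. Walk through the bits of the exponent 5 left-to-right: at each bit after the leading one, square the running value, then multiply by 37 if the bit is 1 (always reducing mod 80):
  bit 1 = 1 (leading): start with 37.
  bit 2 = 0: square 37^2 = 1369 ≡ 9 (mod 80).
  bit 3 = 1: square 9^2 = 81 ≡ 1; bit is 1, so multiply 1·37 = 37 (mod 80).
Final value: 37^5 ≡ 37 (mod 80).

Final answer: 37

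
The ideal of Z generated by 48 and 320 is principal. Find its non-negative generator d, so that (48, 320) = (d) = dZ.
In the PID Z, (a, b) is generated by gcd(a, b). Compute gcd(320, 48) with the extended Euclidean algorithm, tracking rows (r, s, t) with s·320 + t·48 = r:
  row A: (320, 1, 0)   [1·320 + 0·48 = 320]
  row B: (48, 0, 1)   [0·320 + 1·48 = 48]
  320 = 6·48 + 32   → row C = row A − 6·row B = (32, 1, −6)   [check: 1·320 − 6·48 = 32]
  48 = 1·32 + 16   → row D = row B − 1·row C = (16, −1, 7)   [check: −1·320 + 7·48 = 16]
  32 = 2·16 + 0   → remainder 0, stop. gcd = 16 (last nonzero row D).
So gcd(48, 320) = 16, with Bézout identity −1·320 + 7·48 = 16. Containment (⊇): the Bézout identity exhibits 16 as an element of (48, 320), giving (16) ⊆ (48, 320). Containment (⊆): since 16 | 48 and 16 | 320 (48 = 16·3, 320 = 16·20), every Z-linear combination of 48 and 320 is divisible by 16, so (48, 320) ⊆ (16). Therefore (48, 320) = (16), d = 16.

Final answer: (48, 320) = (16); d = 16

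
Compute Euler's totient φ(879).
φ(879) = 584

φ is multiplicative, with φ(p^e) = p^e − p^(e−1). Factorise 879 = 3 · 293. Then
  φ(879) = (3 − 1) · (293 − 1) = 2 · 292 = 584.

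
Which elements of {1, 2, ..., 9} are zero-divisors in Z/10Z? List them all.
An element a ∈ Z/10Z (with a ≠ 0) is a zero-divisor iff gcd(a, 10) > 1 (because a is a unit precisely when gcd(a, n) = 1, and in Z/nZ every nonzero, non-unit element is a zero-divisor). Scan a = 1, ..., 9 and keep those with gcd(a, 10) > 1:
  gcd(2, 10) = 2, gcd(4, 10) = 2, gcd(5, 10) = 5, gcd(6, 10) = 2, gcd(8, 10) = 2.
All other a ∈ {1, ..., 9} have gcd(a, 10) = 1 and are units. So the nonzero zero-divisors are exactly the 5 values of a appearing in this scan.

Final answer: nonzero zero-divisors of Z/10Z = {2, 4, 5, 6, 8}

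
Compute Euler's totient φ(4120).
φ(4120) = 1632

φ is multiplicative, with φ(p^e) = p^e − p^(e−1). Factorise 4120 = 2^3 · 5 · 103. Then
  φ(4120) = (2^3 − 2^2) · (5 − 1) · (103 − 1) = 4 · 4 · 102 = 1632.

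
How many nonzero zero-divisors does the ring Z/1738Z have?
Z/1738Z has 957 nonzero zero-divisors

In Z/1738Z each nonzero element is either a unit (gcd with 1738 is 1) or a zero-divisor (gcd > 1). The number of units is φ(1738): factorise 1738 = 2 · 11 · 79, so φ(1738) = (2 − 1) · (11 − 1) · (79 − 1) = 1 · 10 · 78 = 780. The nonzero elements number 1738 − 1 = 1737. Hence the nonzero zero-divisors number 1737 − 780 = 957.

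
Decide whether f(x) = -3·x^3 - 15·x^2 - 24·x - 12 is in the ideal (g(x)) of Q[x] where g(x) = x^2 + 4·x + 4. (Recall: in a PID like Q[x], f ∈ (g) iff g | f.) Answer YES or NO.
YES

In Q[x] the ideal (g) consists of all multiples of g, so f ∈ (g) iff g | f, i.e. iff the remainder of f on division by g is 0. Divide f by g (g is monic, so eliminate the leading term of the running remainder at each step):
  leading term -3·x^3: subtract (-3·x)·g(x) = -3·x^3 - 12·x^2 - 12·x, leaving -3·x^2 - 12·x - 12
  leading term -3·x^2: subtract (-3)·g(x) = -3·x^2 - 12·x - 12, leaving 0
The remainder is 0, so f(x) = g(x) · h(x) with h(x) = -3·x - 3. Hence g | f, i.e. f ∈ (g).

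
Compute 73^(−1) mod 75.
Apply the extended Euclidean algorithm to (75, 73), tracking rows (r, s, t) with s·75 + t·73 = r. Each division r_prev = q·r_cur + r_new produces the new row as (previous row) − q·(current row):
  row A: (75, 1, 0)   [1·75 + 0·73 = 75]
  row B: (73, 0, 1)   [0·75 + 1·73 = 73]
  75 = 1·73 + 2   → row C = row A − 1·row B = (2, 1, −1)   [check: 1·75 − 1·73 = 2]
  73 = 36·2 + 1   → row D = row B − 36·row C = (1, −36, 37)   [check: −36·75 + 37·73 = 1]
  2 = 2·1 + 0   → remainder 0, stop. gcd = 1 (last nonzero row D).
The gcd is 1, so 73 is invertible mod 75. The last nonzero row gives −36·75 + 37·73 = 1, so t = 37. So 73^(−1) ≡ 37 (mod 75). Verify: 73 · 37 = 2701 ≡ 1 (mod 75). ✓

Final answer: 73^(−1) ≡ 37 (mod 75)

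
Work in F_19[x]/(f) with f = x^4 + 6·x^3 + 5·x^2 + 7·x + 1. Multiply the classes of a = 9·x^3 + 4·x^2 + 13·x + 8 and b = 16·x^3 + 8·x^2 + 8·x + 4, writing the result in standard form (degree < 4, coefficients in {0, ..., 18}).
a · b ≡ 15·x^3 + 4·x^2 + 9·x + 5 (mod f(x))

Multiply as integer polynomials: a · b = 144·x^6 + 136·x^5 + 312·x^4 + 300·x^3 + 184·x^2 + 116·x + 32. Reducing coefficients mod 19: a · b ≡ 11·x^6 + 3·x^5 + 8·x^4 + 15·x^3 + 13·x^2 + 2·x + 13. Now divide by f(x) = x^4 + 6·x^3 + 5·x^2 + 7·x + 1 in F_19[x], eliminating the leading term at each step:
  leading term 11·x^6: subtract (11·x^2)·f(x) = 11·x^6 + 9·x^5 + 17·x^4 + x^3 + 11·x^2, leaving 13·x^5 + 10·x^4 + 14·x^3 + 2·x^2 + 2·x + 13 (coefficients mod 19)
  leading term 13·x^5: subtract (13·x)·f(x) = 13·x^5 + 2·x^4 + 8·x^3 + 15·x^2 + 13·x, leaving 8·x^4 + 6·x^3 + 6·x^2 + 8·x + 13 (coefficients mod 19)
  leading term 8·x^4: subtract (8)·f(x) = 8·x^4 + 10·x^3 + 2·x^2 + 18·x + 8, leaving 15·x^3 + 4·x^2 + 9·x + 5 (coefficients mod 19)
The degree is now < 4, so this is the remainder. Hence a · b ≡ 15·x^3 + 4·x^2 + 9·x + 5 in F_19[x]/(f).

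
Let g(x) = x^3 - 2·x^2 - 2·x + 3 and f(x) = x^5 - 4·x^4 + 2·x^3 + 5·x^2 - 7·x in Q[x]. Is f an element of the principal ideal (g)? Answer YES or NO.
NO

In Q[x] the ideal (g) consists of all multiples of g, so f ∈ (g) iff g | f, i.e. iff the remainder of f on division by g is 0. Divide f by g (g is monic, so eliminate the leading term of the running remainder at each step):
  leading term x^5: subtract (x^2)·g(x) = x^5 - 2·x^4 - 2·x^3 + 3·x^2, leaving -2·x^4 + 4·x^3 + 2·x^2 - 7·x
  leading term -2·x^4: subtract (-2·x)·g(x) = -2·x^4 + 4·x^3 + 4·x^2 - 6·x, leaving -2·x^2 - x
The remainder r(x) = -2·x^2 - x ≠ 0 (and deg r < deg g), so g ∤ f, i.e. f ∉ (g).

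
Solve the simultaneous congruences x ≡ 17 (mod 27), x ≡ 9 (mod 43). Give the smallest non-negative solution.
The moduli 27, 43 are pairwise coprime, so by the CRT there is a unique solution mod 27·43 = 1161.
Solve by successive substitution. Start with x ≡ 17 (mod 27).
  Combine with x ≡ 9 (mod 43): write x = 17 + 27·t and require 17 + 27·t ≡ 9 (mod 43), i.e. 27·t ≡ 9 − 17 ≡ 35 (mod 43). Since 27^(−1) ≡ 8 (mod 43), t ≡ 8·35 ≡ 22 (mod 43). So x ≡ 17 + 27·22 = 611 (mod 1161).
Unique solution in [0, 1161): x = 611.

Final answer: x ≡ 611 (mod 1161); the representative in [0, 1161) is 611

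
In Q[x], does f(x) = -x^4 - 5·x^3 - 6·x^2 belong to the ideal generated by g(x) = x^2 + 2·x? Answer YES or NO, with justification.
In Q[x] the ideal (g) consists of all multiples of g, so f ∈ (g) iff g | f, i.e. iff the remainder of f on division by g is 0. Divide f by g (g is monic, so eliminate the leading term of the running remainder at each step):
  leading term -x^4: subtract (-x^2)·g(x) = -x^4 - 2·x^3, leaving -3·x^3 - 6·x^2
  leading term -3·x^3: subtract (-3·x)·g(x) = -3·x^3 - 6·x^2, leaving 0
The remainder is 0, so f(x) = g(x) · h(x) with h(x) = -x^2 - 3·x. Hence g | f, i.e. f ∈ (g).

Final answer: YES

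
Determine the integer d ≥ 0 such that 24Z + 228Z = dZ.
In the PID Z, (a, b) is generated by gcd(a, b). Compute gcd(228, 24) with the extended Euclidean algorithm, tracking rows (r, s, t) with s·228 + t·24 = r:
  row A: (228, 1, 0)   [1·228 + 0·24 = 228]
  row B: (24, 0, 1)   [0·228 + 1·24 = 24]
  228 = 9·24 + 12   → row C = row A − 9·row B = (12, 1, −9)   [check: 1·228 − 9·24 = 12]
  24 = 2·12 + 0   → remainder 0, stop. gcd = 12 (last nonzero row C).
So gcd(24, 228) = 12, with Bézout identity 1·228 − 9·24 = 12. Containment (⊇): the Bézout identity exhibits 12 as an element of (24, 228), giving (12) ⊆ (24, 228). Containment (⊆): since 12 | 24 and 12 | 228 (24 = 12·2, 228 = 12·19), every Z-linear combination of 24 and 228 is divisible by 12, so (24, 228) ⊆ (12). Therefore (24, 228) = (12), d = 12.

Final answer: (24, 228) = (12); d = 12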